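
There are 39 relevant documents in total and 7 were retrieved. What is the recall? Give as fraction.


Recall = retrieved_relevant / total_relevant
= 7 / 39
= 7 / (7 + 32)
= 7/39

7/39


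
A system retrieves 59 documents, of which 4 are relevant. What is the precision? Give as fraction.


Precision = relevant_retrieved / total_retrieved
= 4 / 59
= 4 / (4 + 55)
= 4/59

4/59


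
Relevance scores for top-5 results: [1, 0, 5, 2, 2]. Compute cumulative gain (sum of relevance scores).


Cumulative Gain = sum of relevance scores
Position 1: rel=1, running sum=1
Position 2: rel=0, running sum=1
Position 3: rel=5, running sum=6
Position 4: rel=2, running sum=8
Position 5: rel=2, running sum=10
CG = 10

10


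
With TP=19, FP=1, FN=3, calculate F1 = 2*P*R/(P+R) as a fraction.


F1 = 2 * P * R / (P + R)
P = TP/(TP+FP) = 19/20 = 19/20
R = TP/(TP+FN) = 19/22 = 19/22
2 * P * R = 2 * 19/20 * 19/22 = 361/220
P + R = 19/20 + 19/22 = 399/220
F1 = 361/220 / 399/220 = 19/21

19/21


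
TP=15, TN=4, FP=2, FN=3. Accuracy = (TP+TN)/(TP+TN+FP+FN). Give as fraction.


Accuracy = (TP + TN) / (TP + TN + FP + FN)
TP + TN = 15 + 4 = 19
Total = 15 + 4 + 2 + 3 = 24
Accuracy = 19 / 24 = 19/24

19/24


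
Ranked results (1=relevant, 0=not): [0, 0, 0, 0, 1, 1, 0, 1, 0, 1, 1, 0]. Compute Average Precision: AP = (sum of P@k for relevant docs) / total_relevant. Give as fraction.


Computing P@k for each relevant position:
Position 1: not relevant
Position 2: not relevant
Position 3: not relevant
Position 4: not relevant
Position 5: relevant, P@5 = 1/5 = 1/5
Position 6: relevant, P@6 = 2/6 = 1/3
Position 7: not relevant
Position 8: relevant, P@8 = 3/8 = 3/8
Position 9: not relevant
Position 10: relevant, P@10 = 4/10 = 2/5
Position 11: relevant, P@11 = 5/11 = 5/11
Position 12: not relevant
Sum of P@k = 1/5 + 1/3 + 3/8 + 2/5 + 5/11 = 2327/1320
AP = 2327/1320 / 5 = 2327/6600

2327/6600


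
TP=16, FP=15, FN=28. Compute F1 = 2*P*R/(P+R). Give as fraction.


F1 = 2 * P * R / (P + R)
P = TP/(TP+FP) = 16/31 = 16/31
R = TP/(TP+FN) = 16/44 = 4/11
2 * P * R = 2 * 16/31 * 4/11 = 128/341
P + R = 16/31 + 4/11 = 300/341
F1 = 128/341 / 300/341 = 32/75

32/75


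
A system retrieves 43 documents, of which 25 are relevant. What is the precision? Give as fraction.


Precision = relevant_retrieved / total_retrieved
= 25 / 43
= 25 / (25 + 18)
= 25/43

25/43


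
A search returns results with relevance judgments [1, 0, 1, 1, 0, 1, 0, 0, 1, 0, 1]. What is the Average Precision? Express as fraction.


Computing P@k for each relevant position:
Position 1: relevant, P@1 = 1/1 = 1
Position 2: not relevant
Position 3: relevant, P@3 = 2/3 = 2/3
Position 4: relevant, P@4 = 3/4 = 3/4
Position 5: not relevant
Position 6: relevant, P@6 = 4/6 = 2/3
Position 7: not relevant
Position 8: not relevant
Position 9: relevant, P@9 = 5/9 = 5/9
Position 10: not relevant
Position 11: relevant, P@11 = 6/11 = 6/11
Sum of P@k = 1 + 2/3 + 3/4 + 2/3 + 5/9 + 6/11 = 1657/396
AP = 1657/396 / 6 = 1657/2376

1657/2376


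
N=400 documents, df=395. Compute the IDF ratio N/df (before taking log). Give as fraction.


IDF ratio = N / df
= 400 / 395
= 80/79

80/79


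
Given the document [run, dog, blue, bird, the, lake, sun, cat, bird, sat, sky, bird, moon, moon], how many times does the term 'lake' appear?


Document has 14 words
Scanning for 'lake':
Found at positions: [5]
Count = 1

1


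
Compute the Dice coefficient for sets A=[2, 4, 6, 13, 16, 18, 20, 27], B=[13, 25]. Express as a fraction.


A intersect B = [13]
|A intersect B| = 1
|A| = 8, |B| = 2
Dice = 2*1 / (8+2)
= 2 / 10 = 1/5

1/5


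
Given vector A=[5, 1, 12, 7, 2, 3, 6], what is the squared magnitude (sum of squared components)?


|A|^2 = sum of squared components
A[0]^2 = 5^2 = 25
A[1]^2 = 1^2 = 1
A[2]^2 = 12^2 = 144
A[3]^2 = 7^2 = 49
A[4]^2 = 2^2 = 4
A[5]^2 = 3^2 = 9
A[6]^2 = 6^2 = 36
Sum = 25 + 1 + 144 + 49 + 4 + 9 + 36 = 268

268


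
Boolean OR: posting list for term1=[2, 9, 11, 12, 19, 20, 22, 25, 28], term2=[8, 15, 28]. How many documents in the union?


Boolean OR: find union of posting lists
term1 docs: [2, 9, 11, 12, 19, 20, 22, 25, 28]
term2 docs: [8, 15, 28]
Union: [2, 8, 9, 11, 12, 15, 19, 20, 22, 25, 28]
|union| = 11

11


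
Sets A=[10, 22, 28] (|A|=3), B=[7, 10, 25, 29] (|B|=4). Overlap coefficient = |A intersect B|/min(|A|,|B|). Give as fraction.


A intersect B = [10]
|A intersect B| = 1
min(|A|, |B|) = min(3, 4) = 3
Overlap = 1 / 3 = 1/3

1/3


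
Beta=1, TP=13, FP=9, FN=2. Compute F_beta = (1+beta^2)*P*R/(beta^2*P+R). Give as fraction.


P = TP/(TP+FP) = 13/22 = 13/22
R = TP/(TP+FN) = 13/15 = 13/15
beta^2 = 1^2 = 1
(1 + beta^2) = 2
Numerator = (1+beta^2)*P*R = 169/165
Denominator = beta^2*P + R = 13/22 + 13/15 = 481/330
F_beta = 26/37

26/37


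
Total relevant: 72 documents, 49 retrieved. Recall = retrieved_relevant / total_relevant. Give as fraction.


Recall = retrieved_relevant / total_relevant
= 49 / 72
= 49 / (49 + 23)
= 49/72

49/72


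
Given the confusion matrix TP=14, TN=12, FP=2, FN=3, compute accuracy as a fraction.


Accuracy = (TP + TN) / (TP + TN + FP + FN)
TP + TN = 14 + 12 = 26
Total = 14 + 12 + 2 + 3 = 31
Accuracy = 26 / 31 = 26/31

26/31


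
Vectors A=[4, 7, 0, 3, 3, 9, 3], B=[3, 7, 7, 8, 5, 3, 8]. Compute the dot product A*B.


Dot product = sum of element-wise products
A[0]*B[0] = 4*3 = 12
A[1]*B[1] = 7*7 = 49
A[2]*B[2] = 0*7 = 0
A[3]*B[3] = 3*8 = 24
A[4]*B[4] = 3*5 = 15
A[5]*B[5] = 9*3 = 27
A[6]*B[6] = 3*8 = 24
Sum = 12 + 49 + 0 + 24 + 15 + 27 + 24 = 151

151


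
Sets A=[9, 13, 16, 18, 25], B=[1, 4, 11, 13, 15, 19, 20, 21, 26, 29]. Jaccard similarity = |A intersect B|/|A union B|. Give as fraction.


A intersect B = [13]
|A intersect B| = 1
A union B = [1, 4, 9, 11, 13, 15, 16, 18, 19, 20, 21, 25, 26, 29]
|A union B| = 14
Jaccard = 1/14 = 1/14

1/14


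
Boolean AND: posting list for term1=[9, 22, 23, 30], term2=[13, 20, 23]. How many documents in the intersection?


Boolean AND: find intersection of posting lists
term1 docs: [9, 22, 23, 30]
term2 docs: [13, 20, 23]
Intersection: [23]
|intersection| = 1

1


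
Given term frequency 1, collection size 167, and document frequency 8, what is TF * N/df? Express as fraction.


TF * (N/df)
= 1 * (167/8)
= 1 * 167/8
= 167/8

167/8


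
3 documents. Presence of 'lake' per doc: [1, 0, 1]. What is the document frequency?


Checking each document for 'lake':
Doc 1: present
Doc 2: absent
Doc 3: present
df = sum of presences = 1 + 0 + 1 = 2

2


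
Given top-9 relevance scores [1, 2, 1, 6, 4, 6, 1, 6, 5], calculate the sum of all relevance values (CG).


Cumulative Gain = sum of relevance scores
Position 1: rel=1, running sum=1
Position 2: rel=2, running sum=3
Position 3: rel=1, running sum=4
Position 4: rel=6, running sum=10
Position 5: rel=4, running sum=14
Position 6: rel=6, running sum=20
Position 7: rel=1, running sum=21
Position 8: rel=6, running sum=27
Position 9: rel=5, running sum=32
CG = 32

32


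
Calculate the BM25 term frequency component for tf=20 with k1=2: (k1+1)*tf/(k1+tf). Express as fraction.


BM25 TF component = (k1+1)*tf / (k1+tf)
k1 = 2, tf = 20
Numerator = (2+1)*20 = 60
Denominator = 2 + 20 = 22
= 60/22 = 30/11

30/11


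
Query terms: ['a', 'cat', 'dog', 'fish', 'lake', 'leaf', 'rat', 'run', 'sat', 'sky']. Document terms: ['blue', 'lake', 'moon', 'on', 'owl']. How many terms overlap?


Query terms: ['a', 'cat', 'dog', 'fish', 'lake', 'leaf', 'rat', 'run', 'sat', 'sky']
Document terms: ['blue', 'lake', 'moon', 'on', 'owl']
Common terms: ['lake']
Overlap count = 1

1


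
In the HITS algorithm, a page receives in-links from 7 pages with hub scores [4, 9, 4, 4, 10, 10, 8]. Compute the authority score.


Authority = sum of hub scores of in-linkers
In-link 1: hub score = 4
In-link 2: hub score = 9
In-link 3: hub score = 4
In-link 4: hub score = 4
In-link 5: hub score = 10
In-link 6: hub score = 10
In-link 7: hub score = 8
Authority = 4 + 9 + 4 + 4 + 10 + 10 + 8 = 49

49


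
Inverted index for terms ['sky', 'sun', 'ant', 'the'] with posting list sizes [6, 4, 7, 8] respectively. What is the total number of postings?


Summing posting list sizes:
'sky': 6 postings
'sun': 4 postings
'ant': 7 postings
'the': 8 postings
Total = 6 + 4 + 7 + 8 = 25

25


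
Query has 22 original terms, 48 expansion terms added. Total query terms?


Original terms: 22
Expansion terms: 48
Total = 22 + 48 = 70

70


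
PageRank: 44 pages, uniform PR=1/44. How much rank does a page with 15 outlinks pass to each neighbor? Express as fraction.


Initial PR = 1/44 = 1/44
Outlinks = 15
Contribution per link = PR / outlinks
= 1/44 / 15
= 1/660

1/660


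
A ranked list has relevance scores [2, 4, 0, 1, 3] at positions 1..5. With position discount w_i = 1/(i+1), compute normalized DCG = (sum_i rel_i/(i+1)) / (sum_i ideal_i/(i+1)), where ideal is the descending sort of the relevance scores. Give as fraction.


Position discount weights w_i = 1/(i+1) for i=1..5:
Weights = [1/2, 1/3, 1/4, 1/5, 1/6]
Actual relevance: [2, 4, 0, 1, 3]
DCG = 2/2 + 4/3 + 0/4 + 1/5 + 3/6 = 91/30
Ideal relevance (sorted desc): [4, 3, 2, 1, 0]
Ideal DCG = 4/2 + 3/3 + 2/4 + 1/5 + 0/6 = 37/10
nDCG = DCG / ideal_DCG = 91/30 / 37/10 = 91/111

91/111


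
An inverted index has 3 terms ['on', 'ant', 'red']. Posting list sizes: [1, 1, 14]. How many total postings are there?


Summing posting list sizes:
'on': 1 postings
'ant': 1 postings
'red': 14 postings
Total = 1 + 1 + 14 = 16

16


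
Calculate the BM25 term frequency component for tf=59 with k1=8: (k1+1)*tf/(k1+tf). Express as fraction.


BM25 TF component = (k1+1)*tf / (k1+tf)
k1 = 8, tf = 59
Numerator = (8+1)*59 = 531
Denominator = 8 + 59 = 67
= 531/67 = 531/67

531/67


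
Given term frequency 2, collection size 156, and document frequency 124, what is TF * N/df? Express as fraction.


TF * (N/df)
= 2 * (156/124)
= 2 * 39/31
= 78/31

78/31


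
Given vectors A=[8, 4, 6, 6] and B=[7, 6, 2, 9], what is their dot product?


Dot product = sum of element-wise products
A[0]*B[0] = 8*7 = 56
A[1]*B[1] = 4*6 = 24
A[2]*B[2] = 6*2 = 12
A[3]*B[3] = 6*9 = 54
Sum = 56 + 24 + 12 + 54 = 146

146


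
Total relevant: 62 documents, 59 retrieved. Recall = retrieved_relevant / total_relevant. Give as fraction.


Recall = retrieved_relevant / total_relevant
= 59 / 62
= 59 / (59 + 3)
= 59/62

59/62


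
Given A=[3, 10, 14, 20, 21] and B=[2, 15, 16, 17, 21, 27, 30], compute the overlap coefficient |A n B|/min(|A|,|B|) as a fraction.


A intersect B = [21]
|A intersect B| = 1
min(|A|, |B|) = min(5, 7) = 5
Overlap = 1 / 5 = 1/5

1/5


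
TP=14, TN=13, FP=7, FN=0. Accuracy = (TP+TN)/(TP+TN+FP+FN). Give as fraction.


Accuracy = (TP + TN) / (TP + TN + FP + FN)
TP + TN = 14 + 13 = 27
Total = 14 + 13 + 7 + 0 = 34
Accuracy = 27 / 34 = 27/34

27/34


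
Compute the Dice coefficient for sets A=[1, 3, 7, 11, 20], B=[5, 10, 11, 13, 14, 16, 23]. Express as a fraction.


A intersect B = [11]
|A intersect B| = 1
|A| = 5, |B| = 7
Dice = 2*1 / (5+7)
= 2 / 12 = 1/6

1/6


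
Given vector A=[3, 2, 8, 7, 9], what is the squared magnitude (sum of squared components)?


|A|^2 = sum of squared components
A[0]^2 = 3^2 = 9
A[1]^2 = 2^2 = 4
A[2]^2 = 8^2 = 64
A[3]^2 = 7^2 = 49
A[4]^2 = 9^2 = 81
Sum = 9 + 4 + 64 + 49 + 81 = 207

207


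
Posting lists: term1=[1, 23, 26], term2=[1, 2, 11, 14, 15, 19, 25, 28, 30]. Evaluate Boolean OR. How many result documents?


Boolean OR: find union of posting lists
term1 docs: [1, 23, 26]
term2 docs: [1, 2, 11, 14, 15, 19, 25, 28, 30]
Union: [1, 2, 11, 14, 15, 19, 23, 25, 26, 28, 30]
|union| = 11

11


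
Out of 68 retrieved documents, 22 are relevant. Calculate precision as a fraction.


Precision = relevant_retrieved / total_retrieved
= 22 / 68
= 22 / (22 + 46)
= 11/34

11/34


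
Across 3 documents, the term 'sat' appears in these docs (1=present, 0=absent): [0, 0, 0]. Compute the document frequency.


Checking each document for 'sat':
Doc 1: absent
Doc 2: absent
Doc 3: absent
df = sum of presences = 0 + 0 + 0 = 0

0


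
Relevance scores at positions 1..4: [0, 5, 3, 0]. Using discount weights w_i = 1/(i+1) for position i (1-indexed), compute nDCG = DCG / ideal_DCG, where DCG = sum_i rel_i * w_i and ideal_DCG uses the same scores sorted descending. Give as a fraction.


Position discount weights w_i = 1/(i+1) for i=1..4:
Weights = [1/2, 1/3, 1/4, 1/5]
Actual relevance: [0, 5, 3, 0]
DCG = 0/2 + 5/3 + 3/4 + 0/5 = 29/12
Ideal relevance (sorted desc): [5, 3, 0, 0]
Ideal DCG = 5/2 + 3/3 + 0/4 + 0/5 = 7/2
nDCG = DCG / ideal_DCG = 29/12 / 7/2 = 29/42

29/42


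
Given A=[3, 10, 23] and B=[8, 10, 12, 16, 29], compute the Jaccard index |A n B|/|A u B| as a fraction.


A intersect B = [10]
|A intersect B| = 1
A union B = [3, 8, 10, 12, 16, 23, 29]
|A union B| = 7
Jaccard = 1/7 = 1/7

1/7


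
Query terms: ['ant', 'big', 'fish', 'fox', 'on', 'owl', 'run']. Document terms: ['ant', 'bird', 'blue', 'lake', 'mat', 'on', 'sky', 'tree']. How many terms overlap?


Query terms: ['ant', 'big', 'fish', 'fox', 'on', 'owl', 'run']
Document terms: ['ant', 'bird', 'blue', 'lake', 'mat', 'on', 'sky', 'tree']
Common terms: ['ant', 'on']
Overlap count = 2

2


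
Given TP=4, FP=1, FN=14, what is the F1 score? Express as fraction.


F1 = 2 * P * R / (P + R)
P = TP/(TP+FP) = 4/5 = 4/5
R = TP/(TP+FN) = 4/18 = 2/9
2 * P * R = 2 * 4/5 * 2/9 = 16/45
P + R = 4/5 + 2/9 = 46/45
F1 = 16/45 / 46/45 = 8/23

8/23


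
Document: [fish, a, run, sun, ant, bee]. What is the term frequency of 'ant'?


Document has 6 words
Scanning for 'ant':
Found at positions: [4]
Count = 1

1


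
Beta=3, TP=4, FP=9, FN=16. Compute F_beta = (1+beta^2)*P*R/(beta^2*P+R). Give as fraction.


P = TP/(TP+FP) = 4/13 = 4/13
R = TP/(TP+FN) = 4/20 = 1/5
beta^2 = 3^2 = 9
(1 + beta^2) = 10
Numerator = (1+beta^2)*P*R = 8/13
Denominator = beta^2*P + R = 36/13 + 1/5 = 193/65
F_beta = 40/193

40/193


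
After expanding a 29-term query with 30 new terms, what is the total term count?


Original terms: 29
Expansion terms: 30
Total = 29 + 30 = 59

59


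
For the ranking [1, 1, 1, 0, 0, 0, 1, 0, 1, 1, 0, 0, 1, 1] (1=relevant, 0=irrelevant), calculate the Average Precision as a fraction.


Computing P@k for each relevant position:
Position 1: relevant, P@1 = 1/1 = 1
Position 2: relevant, P@2 = 2/2 = 1
Position 3: relevant, P@3 = 3/3 = 1
Position 4: not relevant
Position 5: not relevant
Position 6: not relevant
Position 7: relevant, P@7 = 4/7 = 4/7
Position 8: not relevant
Position 9: relevant, P@9 = 5/9 = 5/9
Position 10: relevant, P@10 = 6/10 = 3/5
Position 11: not relevant
Position 12: not relevant
Position 13: relevant, P@13 = 7/13 = 7/13
Position 14: relevant, P@14 = 8/14 = 4/7
Sum of P@k = 1 + 1 + 1 + 4/7 + 5/9 + 3/5 + 7/13 + 4/7 = 23902/4095
AP = 23902/4095 / 8 = 11951/16380

11951/16380


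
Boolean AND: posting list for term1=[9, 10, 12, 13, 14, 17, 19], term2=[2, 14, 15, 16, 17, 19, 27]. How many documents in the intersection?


Boolean AND: find intersection of posting lists
term1 docs: [9, 10, 12, 13, 14, 17, 19]
term2 docs: [2, 14, 15, 16, 17, 19, 27]
Intersection: [14, 17, 19]
|intersection| = 3

3


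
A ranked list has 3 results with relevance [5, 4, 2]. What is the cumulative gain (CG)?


Cumulative Gain = sum of relevance scores
Position 1: rel=5, running sum=5
Position 2: rel=4, running sum=9
Position 3: rel=2, running sum=11
CG = 11

11


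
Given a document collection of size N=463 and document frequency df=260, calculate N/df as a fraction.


IDF ratio = N / df
= 463 / 260
= 463/260

463/260


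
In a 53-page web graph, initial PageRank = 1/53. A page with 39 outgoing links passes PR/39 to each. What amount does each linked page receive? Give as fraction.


Initial PR = 1/53 = 1/53
Outlinks = 39
Contribution per link = PR / outlinks
= 1/53 / 39
= 1/2067

1/2067


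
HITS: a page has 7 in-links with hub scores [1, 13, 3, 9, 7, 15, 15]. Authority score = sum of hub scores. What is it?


Authority = sum of hub scores of in-linkers
In-link 1: hub score = 1
In-link 2: hub score = 13
In-link 3: hub score = 3
In-link 4: hub score = 9
In-link 5: hub score = 7
In-link 6: hub score = 15
In-link 7: hub score = 15
Authority = 1 + 13 + 3 + 9 + 7 + 15 + 15 = 63

63


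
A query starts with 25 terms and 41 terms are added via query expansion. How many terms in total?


Original terms: 25
Expansion terms: 41
Total = 25 + 41 = 66

66


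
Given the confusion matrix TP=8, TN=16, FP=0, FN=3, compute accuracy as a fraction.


Accuracy = (TP + TN) / (TP + TN + FP + FN)
TP + TN = 8 + 16 = 24
Total = 8 + 16 + 0 + 3 = 27
Accuracy = 24 / 27 = 8/9

8/9


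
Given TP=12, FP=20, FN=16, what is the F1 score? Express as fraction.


F1 = 2 * P * R / (P + R)
P = TP/(TP+FP) = 12/32 = 3/8
R = TP/(TP+FN) = 12/28 = 3/7
2 * P * R = 2 * 3/8 * 3/7 = 9/28
P + R = 3/8 + 3/7 = 45/56
F1 = 9/28 / 45/56 = 2/5

2/5


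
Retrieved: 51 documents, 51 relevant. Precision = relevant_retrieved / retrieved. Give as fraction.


Precision = relevant_retrieved / total_retrieved
= 51 / 51
= 51 / (51 + 0)
= 1

1


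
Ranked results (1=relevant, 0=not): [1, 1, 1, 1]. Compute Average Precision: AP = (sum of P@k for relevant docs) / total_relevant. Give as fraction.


Computing P@k for each relevant position:
Position 1: relevant, P@1 = 1/1 = 1
Position 2: relevant, P@2 = 2/2 = 1
Position 3: relevant, P@3 = 3/3 = 1
Position 4: relevant, P@4 = 4/4 = 1
Sum of P@k = 1 + 1 + 1 + 1 = 4
AP = 4 / 4 = 1

1


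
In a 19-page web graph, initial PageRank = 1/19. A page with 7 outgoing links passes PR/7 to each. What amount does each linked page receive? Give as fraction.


Initial PR = 1/19 = 1/19
Outlinks = 7
Contribution per link = PR / outlinks
= 1/19 / 7
= 1/133

1/133


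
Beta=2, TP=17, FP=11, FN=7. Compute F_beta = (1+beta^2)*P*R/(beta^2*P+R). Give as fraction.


P = TP/(TP+FP) = 17/28 = 17/28
R = TP/(TP+FN) = 17/24 = 17/24
beta^2 = 2^2 = 4
(1 + beta^2) = 5
Numerator = (1+beta^2)*P*R = 1445/672
Denominator = beta^2*P + R = 17/7 + 17/24 = 527/168
F_beta = 85/124

85/124


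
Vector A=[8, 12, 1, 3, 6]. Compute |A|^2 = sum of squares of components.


|A|^2 = sum of squared components
A[0]^2 = 8^2 = 64
A[1]^2 = 12^2 = 144
A[2]^2 = 1^2 = 1
A[3]^2 = 3^2 = 9
A[4]^2 = 6^2 = 36
Sum = 64 + 144 + 1 + 9 + 36 = 254

254


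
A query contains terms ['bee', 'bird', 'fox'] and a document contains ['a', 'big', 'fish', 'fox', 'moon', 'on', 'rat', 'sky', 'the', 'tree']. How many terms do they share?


Query terms: ['bee', 'bird', 'fox']
Document terms: ['a', 'big', 'fish', 'fox', 'moon', 'on', 'rat', 'sky', 'the', 'tree']
Common terms: ['fox']
Overlap count = 1

1


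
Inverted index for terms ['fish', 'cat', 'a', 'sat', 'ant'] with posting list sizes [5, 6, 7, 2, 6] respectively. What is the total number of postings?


Summing posting list sizes:
'fish': 5 postings
'cat': 6 postings
'a': 7 postings
'sat': 2 postings
'ant': 6 postings
Total = 5 + 6 + 7 + 2 + 6 = 26

26


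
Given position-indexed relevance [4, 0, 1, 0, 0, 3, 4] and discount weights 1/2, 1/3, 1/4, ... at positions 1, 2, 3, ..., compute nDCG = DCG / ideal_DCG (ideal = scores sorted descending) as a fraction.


Position discount weights w_i = 1/(i+1) for i=1..7:
Weights = [1/2, 1/3, 1/4, 1/5, 1/6, 1/7, 1/8]
Actual relevance: [4, 0, 1, 0, 0, 3, 4]
DCG = 4/2 + 0/3 + 1/4 + 0/5 + 0/6 + 3/7 + 4/8 = 89/28
Ideal relevance (sorted desc): [4, 4, 3, 1, 0, 0, 0]
Ideal DCG = 4/2 + 4/3 + 3/4 + 1/5 + 0/6 + 0/7 + 0/8 = 257/60
nDCG = DCG / ideal_DCG = 89/28 / 257/60 = 1335/1799

1335/1799


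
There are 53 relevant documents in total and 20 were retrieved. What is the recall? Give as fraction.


Recall = retrieved_relevant / total_relevant
= 20 / 53
= 20 / (20 + 33)
= 20/53

20/53


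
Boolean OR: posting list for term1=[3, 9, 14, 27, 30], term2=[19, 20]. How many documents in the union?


Boolean OR: find union of posting lists
term1 docs: [3, 9, 14, 27, 30]
term2 docs: [19, 20]
Union: [3, 9, 14, 19, 20, 27, 30]
|union| = 7

7


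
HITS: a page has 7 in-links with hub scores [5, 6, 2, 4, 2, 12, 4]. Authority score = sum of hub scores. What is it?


Authority = sum of hub scores of in-linkers
In-link 1: hub score = 5
In-link 2: hub score = 6
In-link 3: hub score = 2
In-link 4: hub score = 4
In-link 5: hub score = 2
In-link 6: hub score = 12
In-link 7: hub score = 4
Authority = 5 + 6 + 2 + 4 + 2 + 12 + 4 = 35

35


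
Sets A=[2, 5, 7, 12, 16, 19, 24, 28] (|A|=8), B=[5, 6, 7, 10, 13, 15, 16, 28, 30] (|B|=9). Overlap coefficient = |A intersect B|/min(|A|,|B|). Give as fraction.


A intersect B = [5, 7, 16, 28]
|A intersect B| = 4
min(|A|, |B|) = min(8, 9) = 8
Overlap = 4 / 8 = 1/2

1/2


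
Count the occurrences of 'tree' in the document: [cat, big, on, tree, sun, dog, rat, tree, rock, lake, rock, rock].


Document has 12 words
Scanning for 'tree':
Found at positions: [3, 7]
Count = 2

2


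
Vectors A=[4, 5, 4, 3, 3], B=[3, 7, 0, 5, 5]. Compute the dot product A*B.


Dot product = sum of element-wise products
A[0]*B[0] = 4*3 = 12
A[1]*B[1] = 5*7 = 35
A[2]*B[2] = 4*0 = 0
A[3]*B[3] = 3*5 = 15
A[4]*B[4] = 3*5 = 15
Sum = 12 + 35 + 0 + 15 + 15 = 77

77


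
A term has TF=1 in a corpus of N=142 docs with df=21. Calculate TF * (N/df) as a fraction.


TF * (N/df)
= 1 * (142/21)
= 1 * 142/21
= 142/21

142/21


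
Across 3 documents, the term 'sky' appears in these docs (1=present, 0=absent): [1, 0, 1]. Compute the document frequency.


Checking each document for 'sky':
Doc 1: present
Doc 2: absent
Doc 3: present
df = sum of presences = 1 + 0 + 1 = 2

2


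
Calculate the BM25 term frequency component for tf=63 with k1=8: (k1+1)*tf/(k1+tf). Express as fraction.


BM25 TF component = (k1+1)*tf / (k1+tf)
k1 = 8, tf = 63
Numerator = (8+1)*63 = 567
Denominator = 8 + 63 = 71
= 567/71 = 567/71

567/71


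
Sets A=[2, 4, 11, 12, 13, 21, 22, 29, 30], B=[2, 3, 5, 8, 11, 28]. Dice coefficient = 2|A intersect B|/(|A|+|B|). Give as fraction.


A intersect B = [2, 11]
|A intersect B| = 2
|A| = 9, |B| = 6
Dice = 2*2 / (9+6)
= 4 / 15 = 4/15

4/15


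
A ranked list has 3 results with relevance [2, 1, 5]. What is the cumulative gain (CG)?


Cumulative Gain = sum of relevance scores
Position 1: rel=2, running sum=2
Position 2: rel=1, running sum=3
Position 3: rel=5, running sum=8
CG = 8

8


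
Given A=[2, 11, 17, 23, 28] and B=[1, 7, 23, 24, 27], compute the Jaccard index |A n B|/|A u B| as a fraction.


A intersect B = [23]
|A intersect B| = 1
A union B = [1, 2, 7, 11, 17, 23, 24, 27, 28]
|A union B| = 9
Jaccard = 1/9 = 1/9

1/9


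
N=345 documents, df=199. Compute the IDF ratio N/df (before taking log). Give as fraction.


IDF ratio = N / df
= 345 / 199
= 345/199

345/199


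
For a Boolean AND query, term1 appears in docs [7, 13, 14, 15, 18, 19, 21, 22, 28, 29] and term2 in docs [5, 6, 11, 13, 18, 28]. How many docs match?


Boolean AND: find intersection of posting lists
term1 docs: [7, 13, 14, 15, 18, 19, 21, 22, 28, 29]
term2 docs: [5, 6, 11, 13, 18, 28]
Intersection: [13, 18, 28]
|intersection| = 3

3


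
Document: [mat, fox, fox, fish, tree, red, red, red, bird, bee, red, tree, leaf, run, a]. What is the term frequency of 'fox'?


Document has 15 words
Scanning for 'fox':
Found at positions: [1, 2]
Count = 2

2


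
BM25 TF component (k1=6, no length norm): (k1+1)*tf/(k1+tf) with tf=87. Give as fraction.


BM25 TF component = (k1+1)*tf / (k1+tf)
k1 = 6, tf = 87
Numerator = (6+1)*87 = 609
Denominator = 6 + 87 = 93
= 609/93 = 203/31

203/31


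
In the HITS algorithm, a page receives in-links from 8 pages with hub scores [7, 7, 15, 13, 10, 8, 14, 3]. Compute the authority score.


Authority = sum of hub scores of in-linkers
In-link 1: hub score = 7
In-link 2: hub score = 7
In-link 3: hub score = 15
In-link 4: hub score = 13
In-link 5: hub score = 10
In-link 6: hub score = 8
In-link 7: hub score = 14
In-link 8: hub score = 3
Authority = 7 + 7 + 15 + 13 + 10 + 8 + 14 + 3 = 77

77


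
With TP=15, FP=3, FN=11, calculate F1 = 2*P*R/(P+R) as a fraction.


F1 = 2 * P * R / (P + R)
P = TP/(TP+FP) = 15/18 = 5/6
R = TP/(TP+FN) = 15/26 = 15/26
2 * P * R = 2 * 5/6 * 15/26 = 25/26
P + R = 5/6 + 15/26 = 55/39
F1 = 25/26 / 55/39 = 15/22

15/22


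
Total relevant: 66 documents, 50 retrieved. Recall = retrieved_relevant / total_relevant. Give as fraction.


Recall = retrieved_relevant / total_relevant
= 50 / 66
= 50 / (50 + 16)
= 25/33

25/33


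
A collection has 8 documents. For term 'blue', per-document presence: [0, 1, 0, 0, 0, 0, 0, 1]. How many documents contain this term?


Checking each document for 'blue':
Doc 1: absent
Doc 2: present
Doc 3: absent
Doc 4: absent
Doc 5: absent
Doc 6: absent
Doc 7: absent
Doc 8: present
df = sum of presences = 0 + 1 + 0 + 0 + 0 + 0 + 0 + 1 = 2

2


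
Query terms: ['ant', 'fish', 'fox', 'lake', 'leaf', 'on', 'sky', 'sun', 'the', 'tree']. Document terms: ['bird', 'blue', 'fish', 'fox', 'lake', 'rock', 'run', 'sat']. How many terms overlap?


Query terms: ['ant', 'fish', 'fox', 'lake', 'leaf', 'on', 'sky', 'sun', 'the', 'tree']
Document terms: ['bird', 'blue', 'fish', 'fox', 'lake', 'rock', 'run', 'sat']
Common terms: ['fish', 'fox', 'lake']
Overlap count = 3

3


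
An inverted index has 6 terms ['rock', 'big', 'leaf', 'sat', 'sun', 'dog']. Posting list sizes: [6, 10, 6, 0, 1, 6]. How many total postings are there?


Summing posting list sizes:
'rock': 6 postings
'big': 10 postings
'leaf': 6 postings
'sat': 0 postings
'sun': 1 postings
'dog': 6 postings
Total = 6 + 10 + 6 + 0 + 1 + 6 = 29

29


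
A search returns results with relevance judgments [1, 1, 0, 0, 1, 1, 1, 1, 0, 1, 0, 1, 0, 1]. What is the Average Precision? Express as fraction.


Computing P@k for each relevant position:
Position 1: relevant, P@1 = 1/1 = 1
Position 2: relevant, P@2 = 2/2 = 1
Position 3: not relevant
Position 4: not relevant
Position 5: relevant, P@5 = 3/5 = 3/5
Position 6: relevant, P@6 = 4/6 = 2/3
Position 7: relevant, P@7 = 5/7 = 5/7
Position 8: relevant, P@8 = 6/8 = 3/4
Position 9: not relevant
Position 10: relevant, P@10 = 7/10 = 7/10
Position 11: not relevant
Position 12: relevant, P@12 = 8/12 = 2/3
Position 13: not relevant
Position 14: relevant, P@14 = 9/14 = 9/14
Sum of P@k = 1 + 1 + 3/5 + 2/3 + 5/7 + 3/4 + 7/10 + 2/3 + 9/14 = 2831/420
AP = 2831/420 / 9 = 2831/3780

2831/3780


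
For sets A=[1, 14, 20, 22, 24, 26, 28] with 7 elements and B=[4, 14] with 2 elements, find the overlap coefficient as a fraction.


A intersect B = [14]
|A intersect B| = 1
min(|A|, |B|) = min(7, 2) = 2
Overlap = 1 / 2 = 1/2

1/2


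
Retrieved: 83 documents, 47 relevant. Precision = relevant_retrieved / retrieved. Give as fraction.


Precision = relevant_retrieved / total_retrieved
= 47 / 83
= 47 / (47 + 36)
= 47/83

47/83


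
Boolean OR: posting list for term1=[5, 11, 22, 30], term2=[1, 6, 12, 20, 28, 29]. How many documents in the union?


Boolean OR: find union of posting lists
term1 docs: [5, 11, 22, 30]
term2 docs: [1, 6, 12, 20, 28, 29]
Union: [1, 5, 6, 11, 12, 20, 22, 28, 29, 30]
|union| = 10

10


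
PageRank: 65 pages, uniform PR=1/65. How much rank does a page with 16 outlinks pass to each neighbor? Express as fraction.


Initial PR = 1/65 = 1/65
Outlinks = 16
Contribution per link = PR / outlinks
= 1/65 / 16
= 1/1040

1/1040


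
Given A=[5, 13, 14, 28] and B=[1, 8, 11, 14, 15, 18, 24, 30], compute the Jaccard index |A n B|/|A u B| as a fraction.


A intersect B = [14]
|A intersect B| = 1
A union B = [1, 5, 8, 11, 13, 14, 15, 18, 24, 28, 30]
|A union B| = 11
Jaccard = 1/11 = 1/11

1/11


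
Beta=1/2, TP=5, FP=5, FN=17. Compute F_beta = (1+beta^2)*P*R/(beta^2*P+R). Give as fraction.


P = TP/(TP+FP) = 5/10 = 1/2
R = TP/(TP+FN) = 5/22 = 5/22
beta^2 = 1/2^2 = 1/4
(1 + beta^2) = 5/4
Numerator = (1+beta^2)*P*R = 25/176
Denominator = beta^2*P + R = 1/8 + 5/22 = 31/88
F_beta = 25/62

25/62


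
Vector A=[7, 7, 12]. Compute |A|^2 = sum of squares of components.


|A|^2 = sum of squared components
A[0]^2 = 7^2 = 49
A[1]^2 = 7^2 = 49
A[2]^2 = 12^2 = 144
Sum = 49 + 49 + 144 = 242

242


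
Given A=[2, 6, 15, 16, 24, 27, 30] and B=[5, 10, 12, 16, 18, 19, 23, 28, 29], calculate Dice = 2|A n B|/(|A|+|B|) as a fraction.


A intersect B = [16]
|A intersect B| = 1
|A| = 7, |B| = 9
Dice = 2*1 / (7+9)
= 2 / 16 = 1/8

1/8


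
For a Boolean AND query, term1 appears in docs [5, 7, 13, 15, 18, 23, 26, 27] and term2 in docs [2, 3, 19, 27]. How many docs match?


Boolean AND: find intersection of posting lists
term1 docs: [5, 7, 13, 15, 18, 23, 26, 27]
term2 docs: [2, 3, 19, 27]
Intersection: [27]
|intersection| = 1

1


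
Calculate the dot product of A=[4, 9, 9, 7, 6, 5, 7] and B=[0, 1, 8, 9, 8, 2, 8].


Dot product = sum of element-wise products
A[0]*B[0] = 4*0 = 0
A[1]*B[1] = 9*1 = 9
A[2]*B[2] = 9*8 = 72
A[3]*B[3] = 7*9 = 63
A[4]*B[4] = 6*8 = 48
A[5]*B[5] = 5*2 = 10
A[6]*B[6] = 7*8 = 56
Sum = 0 + 9 + 72 + 63 + 48 + 10 + 56 = 258

258


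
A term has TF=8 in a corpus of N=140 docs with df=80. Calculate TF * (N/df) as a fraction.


TF * (N/df)
= 8 * (140/80)
= 8 * 7/4
= 14

14


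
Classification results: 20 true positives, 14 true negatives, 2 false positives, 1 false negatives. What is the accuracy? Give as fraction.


Accuracy = (TP + TN) / (TP + TN + FP + FN)
TP + TN = 20 + 14 = 34
Total = 20 + 14 + 2 + 1 = 37
Accuracy = 34 / 37 = 34/37

34/37


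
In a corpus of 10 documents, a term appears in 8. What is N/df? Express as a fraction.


IDF ratio = N / df
= 10 / 8
= 5/4

5/4


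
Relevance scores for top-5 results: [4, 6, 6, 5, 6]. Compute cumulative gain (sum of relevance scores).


Cumulative Gain = sum of relevance scores
Position 1: rel=4, running sum=4
Position 2: rel=6, running sum=10
Position 3: rel=6, running sum=16
Position 4: rel=5, running sum=21
Position 5: rel=6, running sum=27
CG = 27

27


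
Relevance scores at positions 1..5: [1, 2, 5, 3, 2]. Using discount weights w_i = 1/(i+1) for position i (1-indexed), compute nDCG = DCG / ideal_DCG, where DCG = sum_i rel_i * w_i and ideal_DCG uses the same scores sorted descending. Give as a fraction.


Position discount weights w_i = 1/(i+1) for i=1..5:
Weights = [1/2, 1/3, 1/4, 1/5, 1/6]
Actual relevance: [1, 2, 5, 3, 2]
DCG = 1/2 + 2/3 + 5/4 + 3/5 + 2/6 = 67/20
Ideal relevance (sorted desc): [5, 3, 2, 2, 1]
Ideal DCG = 5/2 + 3/3 + 2/4 + 2/5 + 1/6 = 137/30
nDCG = DCG / ideal_DCG = 67/20 / 137/30 = 201/274

201/274


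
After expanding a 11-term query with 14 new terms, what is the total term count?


Original terms: 11
Expansion terms: 14
Total = 11 + 14 = 25

25


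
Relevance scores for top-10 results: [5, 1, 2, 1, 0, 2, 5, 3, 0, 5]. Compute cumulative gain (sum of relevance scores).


Cumulative Gain = sum of relevance scores
Position 1: rel=5, running sum=5
Position 2: rel=1, running sum=6
Position 3: rel=2, running sum=8
Position 4: rel=1, running sum=9
Position 5: rel=0, running sum=9
Position 6: rel=2, running sum=11
Position 7: rel=5, running sum=16
Position 8: rel=3, running sum=19
Position 9: rel=0, running sum=19
Position 10: rel=5, running sum=24
CG = 24

24


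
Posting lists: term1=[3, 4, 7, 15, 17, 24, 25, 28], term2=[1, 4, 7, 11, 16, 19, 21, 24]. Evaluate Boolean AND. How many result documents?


Boolean AND: find intersection of posting lists
term1 docs: [3, 4, 7, 15, 17, 24, 25, 28]
term2 docs: [1, 4, 7, 11, 16, 19, 21, 24]
Intersection: [4, 7, 24]
|intersection| = 3

3


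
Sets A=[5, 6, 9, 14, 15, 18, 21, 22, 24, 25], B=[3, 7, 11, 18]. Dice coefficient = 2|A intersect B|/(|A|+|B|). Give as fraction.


A intersect B = [18]
|A intersect B| = 1
|A| = 10, |B| = 4
Dice = 2*1 / (10+4)
= 2 / 14 = 1/7

1/7


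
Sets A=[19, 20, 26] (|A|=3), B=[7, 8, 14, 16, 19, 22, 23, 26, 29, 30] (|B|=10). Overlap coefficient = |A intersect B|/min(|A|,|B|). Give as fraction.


A intersect B = [19, 26]
|A intersect B| = 2
min(|A|, |B|) = min(3, 10) = 3
Overlap = 2 / 3 = 2/3

2/3


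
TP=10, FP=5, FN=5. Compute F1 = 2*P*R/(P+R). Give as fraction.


F1 = 2 * P * R / (P + R)
P = TP/(TP+FP) = 10/15 = 2/3
R = TP/(TP+FN) = 10/15 = 2/3
2 * P * R = 2 * 2/3 * 2/3 = 8/9
P + R = 2/3 + 2/3 = 4/3
F1 = 8/9 / 4/3 = 2/3

2/3


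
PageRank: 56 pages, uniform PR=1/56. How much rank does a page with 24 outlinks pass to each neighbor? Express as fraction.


Initial PR = 1/56 = 1/56
Outlinks = 24
Contribution per link = PR / outlinks
= 1/56 / 24
= 1/1344

1/1344


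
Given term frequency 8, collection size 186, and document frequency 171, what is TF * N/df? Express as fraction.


TF * (N/df)
= 8 * (186/171)
= 8 * 62/57
= 496/57

496/57


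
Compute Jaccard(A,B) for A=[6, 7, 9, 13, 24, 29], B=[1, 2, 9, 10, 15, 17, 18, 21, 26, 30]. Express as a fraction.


A intersect B = [9]
|A intersect B| = 1
A union B = [1, 2, 6, 7, 9, 10, 13, 15, 17, 18, 21, 24, 26, 29, 30]
|A union B| = 15
Jaccard = 1/15 = 1/15

1/15


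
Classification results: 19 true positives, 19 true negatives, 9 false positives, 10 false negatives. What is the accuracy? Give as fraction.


Accuracy = (TP + TN) / (TP + TN + FP + FN)
TP + TN = 19 + 19 = 38
Total = 19 + 19 + 9 + 10 = 57
Accuracy = 38 / 57 = 2/3

2/3


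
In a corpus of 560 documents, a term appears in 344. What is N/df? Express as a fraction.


IDF ratio = N / df
= 560 / 344
= 70/43

70/43


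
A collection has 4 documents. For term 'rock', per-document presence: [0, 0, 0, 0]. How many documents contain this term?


Checking each document for 'rock':
Doc 1: absent
Doc 2: absent
Doc 3: absent
Doc 4: absent
df = sum of presences = 0 + 0 + 0 + 0 = 0

0


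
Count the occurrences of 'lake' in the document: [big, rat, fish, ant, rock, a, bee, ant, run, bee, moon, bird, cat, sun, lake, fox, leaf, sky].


Document has 18 words
Scanning for 'lake':
Found at positions: [14]
Count = 1

1


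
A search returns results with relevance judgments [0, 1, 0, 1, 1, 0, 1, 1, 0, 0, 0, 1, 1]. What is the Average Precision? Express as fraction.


Computing P@k for each relevant position:
Position 1: not relevant
Position 2: relevant, P@2 = 1/2 = 1/2
Position 3: not relevant
Position 4: relevant, P@4 = 2/4 = 1/2
Position 5: relevant, P@5 = 3/5 = 3/5
Position 6: not relevant
Position 7: relevant, P@7 = 4/7 = 4/7
Position 8: relevant, P@8 = 5/8 = 5/8
Position 9: not relevant
Position 10: not relevant
Position 11: not relevant
Position 12: relevant, P@12 = 6/12 = 1/2
Position 13: relevant, P@13 = 7/13 = 7/13
Sum of P@k = 1/2 + 1/2 + 3/5 + 4/7 + 5/8 + 1/2 + 7/13 = 13959/3640
AP = 13959/3640 / 7 = 13959/25480

13959/25480


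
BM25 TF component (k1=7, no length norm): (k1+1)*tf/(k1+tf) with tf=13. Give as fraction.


BM25 TF component = (k1+1)*tf / (k1+tf)
k1 = 7, tf = 13
Numerator = (7+1)*13 = 104
Denominator = 7 + 13 = 20
= 104/20 = 26/5

26/5


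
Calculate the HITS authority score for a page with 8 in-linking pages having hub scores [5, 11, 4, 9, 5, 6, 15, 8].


Authority = sum of hub scores of in-linkers
In-link 1: hub score = 5
In-link 2: hub score = 11
In-link 3: hub score = 4
In-link 4: hub score = 9
In-link 5: hub score = 5
In-link 6: hub score = 6
In-link 7: hub score = 15
In-link 8: hub score = 8
Authority = 5 + 11 + 4 + 9 + 5 + 6 + 15 + 8 = 63

63


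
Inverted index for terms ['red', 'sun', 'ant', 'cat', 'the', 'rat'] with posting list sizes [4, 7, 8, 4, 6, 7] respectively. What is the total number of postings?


Summing posting list sizes:
'red': 4 postings
'sun': 7 postings
'ant': 8 postings
'cat': 4 postings
'the': 6 postings
'rat': 7 postings
Total = 4 + 7 + 8 + 4 + 6 + 7 = 36

36


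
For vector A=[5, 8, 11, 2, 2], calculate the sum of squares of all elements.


|A|^2 = sum of squared components
A[0]^2 = 5^2 = 25
A[1]^2 = 8^2 = 64
A[2]^2 = 11^2 = 121
A[3]^2 = 2^2 = 4
A[4]^2 = 2^2 = 4
Sum = 25 + 64 + 121 + 4 + 4 = 218

218


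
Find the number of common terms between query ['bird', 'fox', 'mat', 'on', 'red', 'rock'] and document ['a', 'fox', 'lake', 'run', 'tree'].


Query terms: ['bird', 'fox', 'mat', 'on', 'red', 'rock']
Document terms: ['a', 'fox', 'lake', 'run', 'tree']
Common terms: ['fox']
Overlap count = 1

1


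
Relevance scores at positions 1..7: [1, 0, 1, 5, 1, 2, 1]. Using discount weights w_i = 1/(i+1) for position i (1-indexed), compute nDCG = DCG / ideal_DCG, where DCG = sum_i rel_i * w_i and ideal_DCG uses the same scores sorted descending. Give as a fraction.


Position discount weights w_i = 1/(i+1) for i=1..7:
Weights = [1/2, 1/3, 1/4, 1/5, 1/6, 1/7, 1/8]
Actual relevance: [1, 0, 1, 5, 1, 2, 1]
DCG = 1/2 + 0/3 + 1/4 + 5/5 + 1/6 + 2/7 + 1/8 = 391/168
Ideal relevance (sorted desc): [5, 2, 1, 1, 1, 1, 0]
Ideal DCG = 5/2 + 2/3 + 1/4 + 1/5 + 1/6 + 1/7 + 0/8 = 1649/420
nDCG = DCG / ideal_DCG = 391/168 / 1649/420 = 115/194

115/194


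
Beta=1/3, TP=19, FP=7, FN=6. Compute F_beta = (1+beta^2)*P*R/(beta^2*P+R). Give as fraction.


P = TP/(TP+FP) = 19/26 = 19/26
R = TP/(TP+FN) = 19/25 = 19/25
beta^2 = 1/3^2 = 1/9
(1 + beta^2) = 10/9
Numerator = (1+beta^2)*P*R = 361/585
Denominator = beta^2*P + R = 19/234 + 19/25 = 4921/5850
F_beta = 190/259

190/259


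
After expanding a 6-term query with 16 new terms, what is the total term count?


Original terms: 6
Expansion terms: 16
Total = 6 + 16 = 22

22


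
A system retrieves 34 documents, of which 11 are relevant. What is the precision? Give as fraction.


Precision = relevant_retrieved / total_retrieved
= 11 / 34
= 11 / (11 + 23)
= 11/34

11/34


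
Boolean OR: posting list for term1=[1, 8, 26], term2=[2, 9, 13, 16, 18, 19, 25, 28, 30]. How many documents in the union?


Boolean OR: find union of posting lists
term1 docs: [1, 8, 26]
term2 docs: [2, 9, 13, 16, 18, 19, 25, 28, 30]
Union: [1, 2, 8, 9, 13, 16, 18, 19, 25, 26, 28, 30]
|union| = 12

12


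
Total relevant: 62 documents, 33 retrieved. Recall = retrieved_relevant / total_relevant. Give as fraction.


Recall = retrieved_relevant / total_relevant
= 33 / 62
= 33 / (33 + 29)
= 33/62

33/62


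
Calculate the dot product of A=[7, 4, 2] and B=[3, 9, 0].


Dot product = sum of element-wise products
A[0]*B[0] = 7*3 = 21
A[1]*B[1] = 4*9 = 36
A[2]*B[2] = 2*0 = 0
Sum = 21 + 36 + 0 = 57

57


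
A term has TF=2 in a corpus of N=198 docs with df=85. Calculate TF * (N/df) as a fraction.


TF * (N/df)
= 2 * (198/85)
= 2 * 198/85
= 396/85

396/85


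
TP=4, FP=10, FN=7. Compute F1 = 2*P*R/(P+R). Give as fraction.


F1 = 2 * P * R / (P + R)
P = TP/(TP+FP) = 4/14 = 2/7
R = TP/(TP+FN) = 4/11 = 4/11
2 * P * R = 2 * 2/7 * 4/11 = 16/77
P + R = 2/7 + 4/11 = 50/77
F1 = 16/77 / 50/77 = 8/25

8/25


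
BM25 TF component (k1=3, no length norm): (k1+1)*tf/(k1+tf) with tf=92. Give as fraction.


BM25 TF component = (k1+1)*tf / (k1+tf)
k1 = 3, tf = 92
Numerator = (3+1)*92 = 368
Denominator = 3 + 92 = 95
= 368/95 = 368/95

368/95


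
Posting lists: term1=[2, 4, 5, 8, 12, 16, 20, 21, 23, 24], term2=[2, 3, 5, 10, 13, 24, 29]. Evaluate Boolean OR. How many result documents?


Boolean OR: find union of posting lists
term1 docs: [2, 4, 5, 8, 12, 16, 20, 21, 23, 24]
term2 docs: [2, 3, 5, 10, 13, 24, 29]
Union: [2, 3, 4, 5, 8, 10, 12, 13, 16, 20, 21, 23, 24, 29]
|union| = 14

14


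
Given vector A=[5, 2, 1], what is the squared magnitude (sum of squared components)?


|A|^2 = sum of squared components
A[0]^2 = 5^2 = 25
A[1]^2 = 2^2 = 4
A[2]^2 = 1^2 = 1
Sum = 25 + 4 + 1 = 30

30


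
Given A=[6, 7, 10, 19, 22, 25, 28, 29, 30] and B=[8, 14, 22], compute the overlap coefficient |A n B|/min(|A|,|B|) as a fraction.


A intersect B = [22]
|A intersect B| = 1
min(|A|, |B|) = min(9, 3) = 3
Overlap = 1 / 3 = 1/3

1/3


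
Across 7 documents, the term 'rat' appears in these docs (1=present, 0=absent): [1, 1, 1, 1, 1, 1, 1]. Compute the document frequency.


Checking each document for 'rat':
Doc 1: present
Doc 2: present
Doc 3: present
Doc 4: present
Doc 5: present
Doc 6: present
Doc 7: present
df = sum of presences = 1 + 1 + 1 + 1 + 1 + 1 + 1 = 7

7
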